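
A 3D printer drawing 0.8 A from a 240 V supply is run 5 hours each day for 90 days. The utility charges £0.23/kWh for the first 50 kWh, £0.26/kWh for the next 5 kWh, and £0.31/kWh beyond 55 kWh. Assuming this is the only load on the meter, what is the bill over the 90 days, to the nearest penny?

£22.53

Power = 0.8 A × 240 V = 192 W = 0.192 kW
Runtime = 5 h/day × 90 days = 450 h
Energy = 0.192 kW × 450 h = 86.4 kWh
Tier 1 (0–50 kWh): 50 × £0.23 = £11.5
Tier 2 (50–55 kWh): 5 × £0.26 = £1.3
Above 55 kWh: 31.4 × £0.31 = £9.734
Bill = £22.53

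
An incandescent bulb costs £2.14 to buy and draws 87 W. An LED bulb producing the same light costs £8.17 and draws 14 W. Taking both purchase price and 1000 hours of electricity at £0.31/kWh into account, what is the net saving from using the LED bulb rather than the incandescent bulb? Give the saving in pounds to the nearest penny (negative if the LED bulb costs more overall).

£16.60

incandescent bulb: £2.14 + (87/1000) kW × 1000 h × £0.31 = £2.14 + £26.97 = £29.11
LED bulb: £8.17 + (14/1000) kW × 1000 h × £0.31 = £8.17 + £4.34 = £12.51
Saving = £29.11 − £12.51 = £16.6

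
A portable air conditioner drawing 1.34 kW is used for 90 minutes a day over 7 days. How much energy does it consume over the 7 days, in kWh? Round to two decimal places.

Runtime = 90 min × 7 = 630 min = 10.5 h
Energy = 1.34 kW × 10.5 h = 14.07 kWh

14.07 kWh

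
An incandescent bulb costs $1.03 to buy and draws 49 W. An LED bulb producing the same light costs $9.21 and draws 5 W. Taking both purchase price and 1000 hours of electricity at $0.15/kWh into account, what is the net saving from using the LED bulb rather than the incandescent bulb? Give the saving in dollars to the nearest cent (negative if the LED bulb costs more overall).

incandescent bulb: $1.03 + (49/1000) kW × 1000 h × $0.15 = $1.03 + $7.35 = $8.38
LED bulb: $9.21 + (5/1000) kW × 1000 h × $0.15 = $9.21 + $0.75 = $9.96
Saving = $8.38 − $9.96 = −$1.58

-$1.58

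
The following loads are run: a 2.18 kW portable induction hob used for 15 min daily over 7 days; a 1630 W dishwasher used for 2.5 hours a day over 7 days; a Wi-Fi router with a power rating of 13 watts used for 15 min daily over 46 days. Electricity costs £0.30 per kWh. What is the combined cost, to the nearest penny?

portable induction hob: Runtime = 15 min × 7 = 105 min = 1.75 h
portable induction hob: 2.18 kW × 1.75 h = 3.815 kWh
dishwasher: Runtime = 2.5 h/day × 7 days = 17.5 h
dishwasher: 1.63 kW × 17.5 h = 28.525 kWh
Wi-Fi router: Runtime = 15 min × 46 = 690 min = 11.5 h
Wi-Fi router: 0.013 kW × 11.5 h = 0.1495 kWh
Total energy = 32.4895 kWh
Cost = 32.4895 × £0.30 = £9.75

£9.75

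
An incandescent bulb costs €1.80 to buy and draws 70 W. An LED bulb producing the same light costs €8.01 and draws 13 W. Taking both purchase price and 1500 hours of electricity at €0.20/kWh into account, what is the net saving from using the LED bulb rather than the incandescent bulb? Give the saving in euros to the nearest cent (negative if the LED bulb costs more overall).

incandescent bulb: €1.80 + (70/1000) kW × 1500 h × €0.20 = €1.80 + €21 = €22.8
LED bulb: €8.01 + (13/1000) kW × 1500 h × €0.20 = €8.01 + €3.9 = €11.91
Saving = €22.8 − €11.91 = €10.89

€10.89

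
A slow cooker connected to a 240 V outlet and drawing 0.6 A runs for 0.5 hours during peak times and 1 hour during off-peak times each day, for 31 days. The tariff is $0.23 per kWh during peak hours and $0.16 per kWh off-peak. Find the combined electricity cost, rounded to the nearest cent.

Power = 0.6 A × 240 V = 144 W = 0.144 kW
Peak energy = 0.144 kW × 0.5 h × 31 = 2.232 kWh
Off-peak energy = 0.144 kW × 1 h × 31 = 4.464 kWh
Cost = 2.232 × $0.23 + 4.464 × $0.16 = $0.51336 + $0.71424 = $1.23

$1.23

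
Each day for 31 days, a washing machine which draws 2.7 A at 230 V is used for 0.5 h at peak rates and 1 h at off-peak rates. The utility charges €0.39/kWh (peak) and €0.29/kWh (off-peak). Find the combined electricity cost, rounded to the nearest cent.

Power = 2.7 A × 230 V = 621 W = 0.621 kW
Peak energy = 0.621 kW × 0.5 h × 31 = 9.6255 kWh
Off-peak energy = 0.621 kW × 1 h × 31 = 19.251 kWh
Cost = 9.6255 × €0.39 + 19.251 × €0.29 = €3.753945 + €5.58279 = €9.34

€9.34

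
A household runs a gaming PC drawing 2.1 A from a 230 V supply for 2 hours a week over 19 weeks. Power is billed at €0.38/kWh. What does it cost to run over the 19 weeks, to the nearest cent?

€6.97

Power = 2.1 A × 230 V = 483 W = 0.483 kW
Runtime = 2 h/week × 19 weeks = 38 h
Energy = 0.483 kW × 38 h = 18.354 kWh
Cost = 18.354 kWh × €0.38/kWh = €6.97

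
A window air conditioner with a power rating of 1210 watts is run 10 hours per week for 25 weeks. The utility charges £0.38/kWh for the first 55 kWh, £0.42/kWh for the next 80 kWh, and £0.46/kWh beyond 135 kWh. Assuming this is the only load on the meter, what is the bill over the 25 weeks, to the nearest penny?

Runtime = 10 h/week × 25 weeks = 250 h
Energy = 1.21 kW × 250 h = 302.5 kWh
Tier 1 (0–55 kWh): 55 × £0.38 = £20.9
Tier 2 (55–135 kWh): 80 × £0.42 = £33.6
Above 135 kWh: 167.5 × £0.46 = £77.05
Bill = £131.55

£131.55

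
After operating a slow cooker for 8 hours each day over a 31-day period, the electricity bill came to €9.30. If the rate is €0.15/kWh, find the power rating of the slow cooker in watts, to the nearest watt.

250 W

Energy = €9.30 ÷ €0.15/kWh = 62 kWh
Runtime = 8 h/day × 31 days = 248 h
Power = 62 kWh ÷ 248 h = 0.25 kW = 250 W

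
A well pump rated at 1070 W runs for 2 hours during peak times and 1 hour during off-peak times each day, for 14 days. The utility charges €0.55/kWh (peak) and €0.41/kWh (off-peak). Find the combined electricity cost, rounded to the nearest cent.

Peak energy = 1.07 kW × 2 h × 14 = 29.96 kWh
Off-peak energy = 1.07 kW × 1 h × 14 = 14.98 kWh
Cost = 29.96 × €0.55 + 14.98 × €0.41 = €16.478 + €6.1418 = €22.62

€22.62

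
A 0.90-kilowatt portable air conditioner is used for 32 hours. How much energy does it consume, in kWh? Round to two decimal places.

28.80 kWh

Energy = 0.9 kW × 32 h = 28.8 kWh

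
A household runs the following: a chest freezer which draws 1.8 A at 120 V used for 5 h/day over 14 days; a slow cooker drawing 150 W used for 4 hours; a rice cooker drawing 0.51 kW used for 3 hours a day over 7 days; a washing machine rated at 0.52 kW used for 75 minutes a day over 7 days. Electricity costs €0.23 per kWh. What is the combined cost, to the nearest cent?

€7.13

chest freezer: Power = 1.8 A × 120 V = 216 W = 0.216 kW
chest freezer: Runtime = 5 h/day × 14 days = 70 h
chest freezer: 0.216 kW × 70 h = 15.12 kWh
slow cooker: 0.15 kW × 4 h = 0.6 kWh
rice cooker: Runtime = 3 h/day × 7 days = 21 h
rice cooker: 0.51 kW × 21 h = 10.71 kWh
washing machine: Runtime = 75 min × 7 = 525 min = 8.75 h
washing machine: 0.52 kW × 8.75 h = 4.55 kWh
Total energy = 30.98 kWh
Cost = 30.98 × €0.23 = €7.13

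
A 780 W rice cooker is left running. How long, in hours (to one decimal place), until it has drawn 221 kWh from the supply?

283.3 h

Hours = 221 kWh ÷ 0.78 kW = 283.3 h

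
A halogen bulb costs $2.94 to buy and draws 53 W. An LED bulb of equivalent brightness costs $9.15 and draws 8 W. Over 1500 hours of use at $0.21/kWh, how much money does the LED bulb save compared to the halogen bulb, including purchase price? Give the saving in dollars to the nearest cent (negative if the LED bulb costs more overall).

$7.97

halogen bulb: $2.94 + (53/1000) kW × 1500 h × $0.21 = $2.94 + $16.695 = $19.635
LED bulb: $9.15 + (8/1000) kW × 1500 h × $0.21 = $9.15 + $2.52 = $11.67
Saving = $19.635 − $11.67 = $7.965 → $7.97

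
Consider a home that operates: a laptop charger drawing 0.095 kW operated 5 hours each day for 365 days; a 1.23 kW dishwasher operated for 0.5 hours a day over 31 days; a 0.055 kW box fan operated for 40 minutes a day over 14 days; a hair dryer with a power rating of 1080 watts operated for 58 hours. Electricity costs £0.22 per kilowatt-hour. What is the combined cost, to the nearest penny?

laptop charger: Runtime = 5 h/day × 365 days = 1825 h
laptop charger: 0.095 kW × 1825 h = 173.375 kWh
dishwasher: Runtime = 0.5 h/day × 31 days = 15.5 h
dishwasher: 1.23 kW × 15.5 h = 19.065 kWh
box fan: Runtime = 40 min × 14 = 560 min = 9.333333… h
box fan: 0.055 kW × 9.333333… h = 0.513333… kWh
hair dryer: 1.08 kW × 58 h = 62.64 kWh
Total energy = 255.593333… kWh
Cost = 255.593333… × £0.22 = £56.23

£56.23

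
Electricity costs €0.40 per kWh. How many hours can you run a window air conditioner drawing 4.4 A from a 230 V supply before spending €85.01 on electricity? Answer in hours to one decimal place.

Power = 4.4 A × 230 V = 1012 W = 1.012 kW
Energy available = €85.01 ÷ €0.40/kWh = 212.525 kWh
Hours = 212.525 kWh ÷ 1.012 kW = 210.0 h

210.0 h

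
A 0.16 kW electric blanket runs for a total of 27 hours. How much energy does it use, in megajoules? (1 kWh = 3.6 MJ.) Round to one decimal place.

15.6 MJ

Energy = 0.16 kW × 27 h = 4.32 kWh
= 4.32 × 3.6 MJ = 15.6 MJ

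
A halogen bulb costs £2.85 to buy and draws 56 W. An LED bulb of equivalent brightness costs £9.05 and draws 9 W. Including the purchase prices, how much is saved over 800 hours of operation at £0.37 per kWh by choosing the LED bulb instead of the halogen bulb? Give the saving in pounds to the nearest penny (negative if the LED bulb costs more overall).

£7.71

halogen bulb: £2.85 + (56/1000) kW × 800 h × £0.37 = £2.85 + £16.576 = £19.426
LED bulb: £9.05 + (9/1000) kW × 800 h × £0.37 = £9.05 + £2.664 = £11.714
Saving = £19.426 − £11.714 = £7.712 → £7.71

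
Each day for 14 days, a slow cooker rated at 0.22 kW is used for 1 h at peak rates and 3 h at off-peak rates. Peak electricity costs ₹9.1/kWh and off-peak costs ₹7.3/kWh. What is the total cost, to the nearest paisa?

₹95.48

Peak energy = 0.22 kW × 1 h × 14 = 3.08 kWh
Off-peak energy = 0.22 kW × 3 h × 14 = 9.24 kWh
Cost = 3.08 × ₹9.1 + 9.24 × ₹7.3 = ₹28.028 + ₹67.452 = ₹95.48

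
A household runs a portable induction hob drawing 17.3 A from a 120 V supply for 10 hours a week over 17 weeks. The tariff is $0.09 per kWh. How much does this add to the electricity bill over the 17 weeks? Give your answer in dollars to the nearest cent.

Power = 17.3 A × 120 V = 2076 W = 2.076 kW
Runtime = 10 h/week × 17 weeks = 170 h
Energy = 2.076 kW × 170 h = 352.92 kWh
Cost = 352.92 kWh × $0.09/kWh = $31.76

$31.76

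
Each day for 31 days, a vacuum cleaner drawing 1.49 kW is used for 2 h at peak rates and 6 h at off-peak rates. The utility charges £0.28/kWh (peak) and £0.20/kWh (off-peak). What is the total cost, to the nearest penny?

£81.29

Peak energy = 1.49 kW × 2 h × 31 = 92.38 kWh
Off-peak energy = 1.49 kW × 6 h × 31 = 277.14 kWh
Cost = 92.38 × £0.28 + 277.14 × £0.20 = £25.8664 + £55.428 = £81.29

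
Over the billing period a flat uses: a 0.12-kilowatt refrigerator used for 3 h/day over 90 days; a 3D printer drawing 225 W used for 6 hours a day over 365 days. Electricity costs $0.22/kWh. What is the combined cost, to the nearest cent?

refrigerator: Runtime = 3 h/day × 90 days = 270 h
refrigerator: 0.12 kW × 270 h = 32.4 kWh
3D printer: Runtime = 6 h/day × 365 days = 2190 h
3D printer: 0.225 kW × 2190 h = 492.75 kWh
Total energy = 525.15 kWh
Cost = 525.15 × $0.22 = $115.53

$115.53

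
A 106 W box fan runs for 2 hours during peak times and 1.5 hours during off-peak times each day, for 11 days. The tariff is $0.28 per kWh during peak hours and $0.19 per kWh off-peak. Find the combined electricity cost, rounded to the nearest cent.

Peak energy = 0.106 kW × 2 h × 11 = 2.332 kWh
Off-peak energy = 0.106 kW × 1.5 h × 11 = 1.749 kWh
Cost = 2.332 × $0.28 + 1.749 × $0.19 = $0.65296 + $0.33231 = $0.99

$0.99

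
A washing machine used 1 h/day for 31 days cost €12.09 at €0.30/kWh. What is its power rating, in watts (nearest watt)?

1300 W

Energy = €12.09 ÷ €0.30/kWh = 40.3 kWh
Runtime = 1 h/day × 31 days = 31 h
Power = 40.3 kWh ÷ 31 h = 1.3 kW = 1300 W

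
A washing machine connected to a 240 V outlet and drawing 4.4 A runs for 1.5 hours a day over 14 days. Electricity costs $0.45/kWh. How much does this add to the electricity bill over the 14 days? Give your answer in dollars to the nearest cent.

$9.98

Power = 4.4 A × 240 V = 1056 W = 1.056 kW
Runtime = 1.5 h/day × 14 days = 21 h
Energy = 1.056 kW × 21 h = 22.176 kWh
Cost = 22.176 kWh × $0.45/kWh = $9.98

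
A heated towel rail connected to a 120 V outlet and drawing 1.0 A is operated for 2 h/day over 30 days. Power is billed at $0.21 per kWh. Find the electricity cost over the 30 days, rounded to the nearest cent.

$1.51

Power = 1.0 A × 120 V = 120 W = 0.12 kW
Runtime = 2 h/day × 30 days = 60 h
Energy = 0.12 kW × 60 h = 7.2 kWh
Cost = 7.2 kWh × $0.21/kWh = $1.51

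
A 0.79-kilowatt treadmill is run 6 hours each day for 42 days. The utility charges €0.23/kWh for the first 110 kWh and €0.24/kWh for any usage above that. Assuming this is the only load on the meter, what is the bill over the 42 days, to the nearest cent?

Runtime = 6 h/day × 42 days = 252 h
Energy = 0.79 kW × 252 h = 199.08 kWh
Tier 1 (0–110 kWh): 110 × €0.23 = €25.3
Above 110 kWh: 89.08 × €0.24 = €21.3792
Bill = €46.68

€46.68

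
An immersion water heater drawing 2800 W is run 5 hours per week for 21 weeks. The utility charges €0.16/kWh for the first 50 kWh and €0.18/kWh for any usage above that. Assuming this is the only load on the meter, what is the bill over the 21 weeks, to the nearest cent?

€51.92

Runtime = 5 h/week × 21 weeks = 105 h
Energy = 2.8 kW × 105 h = 294 kWh
Tier 1 (0–50 kWh): 50 × €0.16 = €8
Above 50 kWh: 244 × €0.18 = €43.92
Bill = €51.92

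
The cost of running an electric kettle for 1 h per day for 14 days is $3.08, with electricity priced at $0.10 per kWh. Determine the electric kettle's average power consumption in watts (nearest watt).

Energy = $3.08 ÷ $0.10/kWh = 30.8 kWh
Runtime = 1 h/day × 14 days = 14 h
Power = 30.8 kWh ÷ 14 h = 2.2 kW = 2200 W

2200 W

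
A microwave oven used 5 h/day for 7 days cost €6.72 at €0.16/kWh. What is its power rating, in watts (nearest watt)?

1200 W

Energy = €6.72 ÷ €0.16/kWh = 42 kWh
Runtime = 5 h/day × 7 days = 35 h
Power = 42 kWh ÷ 35 h = 1.2 kW = 1200 W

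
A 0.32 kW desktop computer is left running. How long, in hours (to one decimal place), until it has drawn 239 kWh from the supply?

Hours = 239 kWh ÷ 0.32 kW = 746.9 h

746.9 h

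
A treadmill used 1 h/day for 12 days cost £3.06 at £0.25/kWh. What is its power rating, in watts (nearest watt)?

1020 W

Energy = £3.06 ÷ £0.25/kWh = 12.24 kWh
Runtime = 1 h/day × 12 days = 12 h
Power = 12.24 kWh ÷ 12 h = 1.02 kW = 1020 W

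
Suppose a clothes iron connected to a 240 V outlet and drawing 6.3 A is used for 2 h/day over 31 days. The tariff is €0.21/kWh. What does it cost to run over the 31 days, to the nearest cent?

Power = 6.3 A × 240 V = 1512 W = 1.512 kW
Runtime = 2 h/day × 31 days = 62 h
Energy = 1.512 kW × 62 h = 93.744 kWh
Cost = 93.744 kWh × €0.21/kWh = €19.69

€19.69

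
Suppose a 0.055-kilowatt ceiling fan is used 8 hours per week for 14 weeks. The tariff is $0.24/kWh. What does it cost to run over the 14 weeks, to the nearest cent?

$1.48

Runtime = 8 h/week × 14 weeks = 112 h
Energy = 0.055 kW × 112 h = 6.16 kWh
Cost = 6.16 kWh × $0.24/kWh = $1.48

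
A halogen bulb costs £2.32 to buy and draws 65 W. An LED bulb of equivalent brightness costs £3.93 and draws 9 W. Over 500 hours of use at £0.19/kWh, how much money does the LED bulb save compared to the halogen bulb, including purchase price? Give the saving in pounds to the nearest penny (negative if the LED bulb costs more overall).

£3.71

halogen bulb: £2.32 + (65/1000) kW × 500 h × £0.19 = £2.32 + £6.175 = £8.495
LED bulb: £3.93 + (9/1000) kW × 500 h × £0.19 = £3.93 + £0.855 = £4.785
Saving = £8.495 − £4.785 = £3.71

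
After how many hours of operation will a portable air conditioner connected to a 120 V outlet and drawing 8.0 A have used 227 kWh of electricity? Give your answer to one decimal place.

236.5 h

Power = 8.0 A × 120 V = 960 W = 0.96 kW
Hours = 227 kWh ÷ 0.96 kW = 236.5 h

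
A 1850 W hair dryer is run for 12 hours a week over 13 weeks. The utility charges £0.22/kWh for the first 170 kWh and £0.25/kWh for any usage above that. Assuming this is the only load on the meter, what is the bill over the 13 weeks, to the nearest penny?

Runtime = 12 h/week × 13 weeks = 156 h
Energy = 1.85 kW × 156 h = 288.6 kWh
Tier 1 (0–170 kWh): 170 × £0.22 = £37.4
Above 170 kWh: 118.6 × £0.25 = £29.65
Bill = £67.05

£67.05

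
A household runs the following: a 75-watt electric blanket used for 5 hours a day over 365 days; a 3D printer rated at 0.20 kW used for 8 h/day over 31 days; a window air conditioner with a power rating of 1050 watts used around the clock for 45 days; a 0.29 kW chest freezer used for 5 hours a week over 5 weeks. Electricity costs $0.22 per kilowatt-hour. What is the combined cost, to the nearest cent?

electric blanket: Runtime = 5 h/day × 365 days = 1825 h
electric blanket: 0.075 kW × 1825 h = 136.875 kWh
3D printer: Runtime = 8 h/day × 31 days = 248 h
3D printer: 0.2 kW × 248 h = 49.6 kWh
window air conditioner: Runtime = 24 h × 45 = 1080 h
window air conditioner: 1.05 kW × 1080 h = 1134 kWh
chest freezer: Runtime = 5 h/week × 5 weeks = 25 h
chest freezer: 0.29 kW × 25 h = 7.25 kWh
Total energy = 1327.725 kWh
Cost = 1327.725 × $0.22 = $292.10

$292.10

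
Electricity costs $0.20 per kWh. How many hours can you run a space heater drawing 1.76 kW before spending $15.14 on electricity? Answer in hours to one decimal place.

Energy available = $15.14 ÷ $0.20/kWh = 75.7 kWh
Hours = 75.7 kWh ÷ 1.76 kW = 43.0 h

43.0 h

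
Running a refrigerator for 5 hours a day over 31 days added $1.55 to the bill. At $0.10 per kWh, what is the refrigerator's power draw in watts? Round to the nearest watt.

Energy = $1.55 ÷ $0.10/kWh = 15.5 kWh
Runtime = 5 h/day × 31 days = 155 h
Power = 15.5 kWh ÷ 155 h = 0.1 kW = 100 W

100 W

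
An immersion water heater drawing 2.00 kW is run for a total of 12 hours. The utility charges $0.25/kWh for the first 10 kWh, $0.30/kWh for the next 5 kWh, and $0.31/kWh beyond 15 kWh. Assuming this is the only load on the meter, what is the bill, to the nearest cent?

Energy = 2 kW × 12 h = 24 kWh
Tier 1 (0–10 kWh): 10 × $0.25 = $2.5
Tier 2 (10–15 kWh): 5 × $0.30 = $1.5
Above 15 kWh: 9 × $0.31 = $2.79
Bill = $6.79

$6.79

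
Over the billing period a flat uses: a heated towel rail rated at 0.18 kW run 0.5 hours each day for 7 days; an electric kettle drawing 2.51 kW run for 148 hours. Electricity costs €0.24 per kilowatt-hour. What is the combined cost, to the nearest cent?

€89.31

heated towel rail: Runtime = 0.5 h/day × 7 days = 3.5 h
heated towel rail: 0.18 kW × 3.5 h = 0.63 kWh
electric kettle: 2.51 kW × 148 h = 371.48 kWh
Total energy = 372.11 kWh
Cost = 372.11 × €0.24 = €89.31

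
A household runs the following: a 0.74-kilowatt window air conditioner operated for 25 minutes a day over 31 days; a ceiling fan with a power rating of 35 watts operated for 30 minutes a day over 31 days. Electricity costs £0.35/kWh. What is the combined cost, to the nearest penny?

£3.54

window air conditioner: Runtime = 25 min × 31 = 775 min = 12.916666… h
window air conditioner: 0.74 kW × 12.916666… h = 9.558333… kWh
ceiling fan: Runtime = 30 min × 31 = 930 min = 15.5 h
ceiling fan: 0.035 kW × 15.5 h = 0.5425 kWh
Total energy = 10.100833… kWh
Cost = 10.100833… × £0.35 = £3.54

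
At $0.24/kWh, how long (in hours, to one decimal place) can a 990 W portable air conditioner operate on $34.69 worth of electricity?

146.0 h

Energy available = $34.69 ÷ $0.24/kWh = 144.5417 kWh
Hours = 144.5417 kWh ÷ 0.99 kW = 146.0 h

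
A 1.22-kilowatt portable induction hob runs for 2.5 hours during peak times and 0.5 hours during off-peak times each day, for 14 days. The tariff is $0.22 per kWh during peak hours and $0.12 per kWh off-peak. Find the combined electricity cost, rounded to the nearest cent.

Peak energy = 1.22 kW × 2.5 h × 14 = 42.7 kWh
Off-peak energy = 1.22 kW × 0.5 h × 14 = 8.54 kWh
Cost = 42.7 × $0.22 + 8.54 × $0.12 = $9.394 + $1.0248 = $10.42

$10.42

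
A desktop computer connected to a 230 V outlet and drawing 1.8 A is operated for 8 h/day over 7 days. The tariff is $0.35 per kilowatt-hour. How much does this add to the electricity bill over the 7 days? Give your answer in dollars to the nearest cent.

Power = 1.8 A × 230 V = 414 W = 0.414 kW
Runtime = 8 h/day × 7 days = 56 h
Energy = 0.414 kW × 56 h = 23.184 kWh
Cost = 23.184 kWh × $0.35/kWh = $8.11

$8.11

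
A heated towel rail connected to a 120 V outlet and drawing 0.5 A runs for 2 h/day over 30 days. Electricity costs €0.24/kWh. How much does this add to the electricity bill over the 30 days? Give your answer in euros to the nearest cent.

€0.86

Power = 0.5 A × 120 V = 60 W = 0.06 kW
Runtime = 2 h/day × 30 days = 60 h
Energy = 0.06 kW × 60 h = 3.6 kWh
Cost = 3.6 kWh × €0.24/kWh = €0.86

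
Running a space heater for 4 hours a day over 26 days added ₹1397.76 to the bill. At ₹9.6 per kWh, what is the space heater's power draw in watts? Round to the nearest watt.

Energy = ₹1397.76 ÷ ₹9.6/kWh = 145.6 kWh
Runtime = 4 h/day × 26 days = 104 h
Power = 145.6 kWh ÷ 104 h = 1.4 kW = 1400 W

1400 W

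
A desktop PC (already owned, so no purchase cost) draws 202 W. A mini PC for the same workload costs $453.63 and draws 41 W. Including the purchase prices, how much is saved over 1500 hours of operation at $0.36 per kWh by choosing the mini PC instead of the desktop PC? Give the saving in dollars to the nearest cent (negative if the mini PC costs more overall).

desktop PC: $0.00 + (202/1000) kW × 1500 h × $0.36 = $0.00 + $109.08 = $109.08
mini PC: $453.63 + (41/1000) kW × 1500 h × $0.36 = $453.63 + $22.14 = $475.77
Saving = $109.08 − $475.77 = −$366.69

-$366.69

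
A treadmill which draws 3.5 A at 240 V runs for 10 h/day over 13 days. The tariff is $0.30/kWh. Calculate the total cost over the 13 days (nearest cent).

Power = 3.5 A × 240 V = 840 W = 0.84 kW
Runtime = 10 h/day × 13 days = 130 h
Energy = 0.84 kW × 130 h = 109.2 kWh
Cost = 109.2 kWh × $0.30/kWh = $32.76

$32.76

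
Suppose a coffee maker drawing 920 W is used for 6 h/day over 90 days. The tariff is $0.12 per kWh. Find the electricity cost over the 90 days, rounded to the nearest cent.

$59.62

Runtime = 6 h/day × 90 days = 540 h
Energy = 0.92 kW × 540 h = 496.8 kWh
Cost = 496.8 kWh × $0.12/kWh = $59.62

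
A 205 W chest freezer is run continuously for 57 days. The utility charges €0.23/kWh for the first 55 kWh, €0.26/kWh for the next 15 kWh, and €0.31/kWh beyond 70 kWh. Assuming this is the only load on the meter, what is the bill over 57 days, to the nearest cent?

Runtime = 24 h × 57 = 1368 h
Energy = 0.205 kW × 1368 h = 280.44 kWh
Tier 1 (0–55 kWh): 55 × €0.23 = €12.65
Tier 2 (55–70 kWh): 15 × €0.26 = €3.9
Above 70 kWh: 210.44 × €0.31 = €65.2364
Bill = €81.79

€81.79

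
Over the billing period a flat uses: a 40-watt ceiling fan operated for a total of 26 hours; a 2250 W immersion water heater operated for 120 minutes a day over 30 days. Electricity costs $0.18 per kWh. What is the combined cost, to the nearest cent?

$24.49

ceiling fan: 0.04 kW × 26 h = 1.04 kWh
immersion water heater: Runtime = 120 min × 30 = 3600 min = 60 h
immersion water heater: 2.25 kW × 60 h = 135 kWh
Total energy = 136.04 kWh
Cost = 136.04 × $0.18 = $24.49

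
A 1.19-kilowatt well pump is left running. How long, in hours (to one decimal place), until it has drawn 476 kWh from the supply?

400.0 h

Hours = 476 kWh ÷ 1.19 kW = 400.0 h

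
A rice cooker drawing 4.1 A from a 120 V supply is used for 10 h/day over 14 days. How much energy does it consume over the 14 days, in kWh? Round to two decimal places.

Power = 4.1 A × 120 V = 492 W = 0.492 kW
Runtime = 10 h/day × 14 days = 140 h
Energy = 0.492 kW × 140 h = 68.88 kWh

68.88 kWh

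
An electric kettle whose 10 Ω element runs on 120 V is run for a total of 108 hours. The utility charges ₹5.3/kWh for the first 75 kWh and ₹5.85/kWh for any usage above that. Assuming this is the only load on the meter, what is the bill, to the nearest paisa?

Power = V²/R = 120²/10 = 1440 W = 1.44 kW
Energy = 1.44 kW × 108 h = 155.52 kWh
Tier 1 (0–75 kWh): 75 × ₹5.3 = ₹397.5
Above 75 kWh: 80.52 × ₹5.85 = ₹471.042
Bill = ₹868.54

₹868.54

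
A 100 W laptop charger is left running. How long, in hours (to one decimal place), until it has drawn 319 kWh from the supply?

3190.0 h

Hours = 319 kWh ÷ 0.1 kW = 3190.0 h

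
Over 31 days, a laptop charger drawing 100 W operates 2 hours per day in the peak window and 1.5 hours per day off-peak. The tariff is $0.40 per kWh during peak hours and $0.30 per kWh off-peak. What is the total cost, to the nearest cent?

Peak energy = 0.1 kW × 2 h × 31 = 6.2 kWh
Off-peak energy = 0.1 kW × 1.5 h × 31 = 4.65 kWh
Cost = 6.2 × $0.40 + 4.65 × $0.30 = $2.48 + $1.395 = $3.88

$3.88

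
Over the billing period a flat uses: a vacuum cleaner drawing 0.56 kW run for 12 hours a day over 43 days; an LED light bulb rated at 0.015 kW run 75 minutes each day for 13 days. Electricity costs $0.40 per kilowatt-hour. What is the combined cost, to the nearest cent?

$115.68

vacuum cleaner: Runtime = 12 h/day × 43 days = 516 h
vacuum cleaner: 0.56 kW × 516 h = 288.96 kWh
LED light bulb: Runtime = 75 min × 13 = 975 min = 16.25 h
LED light bulb: 0.015 kW × 16.25 h = 0.24375 kWh
Total energy = 289.20375 kWh
Cost = 289.20375 × $0.40 = $115.68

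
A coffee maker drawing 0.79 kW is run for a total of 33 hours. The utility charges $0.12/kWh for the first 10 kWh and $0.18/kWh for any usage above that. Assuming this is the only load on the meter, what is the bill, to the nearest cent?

$4.09

Energy = 0.79 kW × 33 h = 26.07 kWh
Tier 1 (0–10 kWh): 10 × $0.12 = $1.2
Above 10 kWh: 16.07 × $0.18 = $2.8926
Bill = $4.09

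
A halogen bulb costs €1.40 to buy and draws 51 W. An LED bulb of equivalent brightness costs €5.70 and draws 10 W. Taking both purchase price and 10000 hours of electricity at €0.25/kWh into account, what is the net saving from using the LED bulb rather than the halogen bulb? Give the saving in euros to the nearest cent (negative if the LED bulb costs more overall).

€98.20

halogen bulb: €1.40 + (51/1000) kW × 10000 h × €0.25 = €1.40 + €127.5 = €128.9
LED bulb: €5.70 + (10/1000) kW × 10000 h × €0.25 = €5.70 + €25 = €30.7
Saving = €128.9 − €30.7 = €98.2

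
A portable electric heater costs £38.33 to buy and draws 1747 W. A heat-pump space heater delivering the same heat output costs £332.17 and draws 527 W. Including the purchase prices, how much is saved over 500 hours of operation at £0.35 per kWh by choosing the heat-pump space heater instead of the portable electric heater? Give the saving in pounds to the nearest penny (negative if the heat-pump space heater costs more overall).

portable electric heater: £38.33 + (1747/1000) kW × 500 h × £0.35 = £38.33 + £305.725 = £344.055
heat-pump space heater: £332.17 + (527/1000) kW × 500 h × £0.35 = £332.17 + £92.225 = £424.395
Saving = £344.055 − £424.395 = −£80.34

-£80.34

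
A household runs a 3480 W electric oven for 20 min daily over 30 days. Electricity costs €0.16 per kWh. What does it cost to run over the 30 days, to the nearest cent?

€5.57

Runtime = 20 min × 30 = 600 min = 10 h
Energy = 3.48 kW × 10 h = 34.8 kWh
Cost = 34.8 kWh × €0.16/kWh = €5.57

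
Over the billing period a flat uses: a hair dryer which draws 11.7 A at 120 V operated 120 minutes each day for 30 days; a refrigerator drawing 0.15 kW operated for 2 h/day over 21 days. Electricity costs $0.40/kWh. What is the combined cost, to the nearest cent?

hair dryer: Power = 11.7 A × 120 V = 1404 W = 1.404 kW
hair dryer: Runtime = 120 min × 30 = 3600 min = 60 h
hair dryer: 1.404 kW × 60 h = 84.24 kWh
refrigerator: Runtime = 2 h/day × 21 days = 42 h
refrigerator: 0.15 kW × 42 h = 6.3 kWh
Total energy = 90.54 kWh
Cost = 90.54 × $0.40 = $36.22

$36.22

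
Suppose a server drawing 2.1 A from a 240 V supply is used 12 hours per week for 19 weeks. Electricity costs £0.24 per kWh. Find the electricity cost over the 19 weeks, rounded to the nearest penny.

£27.58

Power = 2.1 A × 240 V = 504 W = 0.504 kW
Runtime = 12 h/week × 19 weeks = 228 h
Energy = 0.504 kW × 228 h = 114.912 kWh
Cost = 114.912 kWh × £0.24/kWh = £27.58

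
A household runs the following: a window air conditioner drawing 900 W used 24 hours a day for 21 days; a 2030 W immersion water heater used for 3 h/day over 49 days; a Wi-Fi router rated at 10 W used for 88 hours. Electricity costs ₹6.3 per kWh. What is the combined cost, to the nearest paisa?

window air conditioner: Runtime = 24 h × 21 = 504 h
window air conditioner: 0.9 kW × 504 h = 453.6 kWh
immersion water heater: Runtime = 3 h/day × 49 days = 147 h
immersion water heater: 2.03 kW × 147 h = 298.41 kWh
Wi-Fi router: 0.01 kW × 88 h = 0.88 kWh
Total energy = 752.89 kWh
Cost = 752.89 × ₹6.3 = ₹4743.21

₹4743.21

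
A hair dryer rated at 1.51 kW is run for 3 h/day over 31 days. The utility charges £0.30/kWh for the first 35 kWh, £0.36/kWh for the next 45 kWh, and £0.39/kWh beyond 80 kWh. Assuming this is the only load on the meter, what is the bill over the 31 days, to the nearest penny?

Runtime = 3 h/day × 31 days = 93 h
Energy = 1.51 kW × 93 h = 140.43 kWh
Tier 1 (0–35 kWh): 35 × £0.30 = £10.5
Tier 2 (35–80 kWh): 45 × £0.36 = £16.2
Above 80 kWh: 60.43 × £0.39 = £23.5677
Bill = £50.27

£50.27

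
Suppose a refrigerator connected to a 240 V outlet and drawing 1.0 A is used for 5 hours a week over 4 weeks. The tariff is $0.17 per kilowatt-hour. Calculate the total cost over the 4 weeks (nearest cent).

$0.82

Power = 1.0 A × 240 V = 240 W = 0.24 kW
Runtime = 5 h/week × 4 weeks = 20 h
Energy = 0.24 kW × 20 h = 4.8 kWh
Cost = 4.8 kWh × $0.17/kWh = $0.82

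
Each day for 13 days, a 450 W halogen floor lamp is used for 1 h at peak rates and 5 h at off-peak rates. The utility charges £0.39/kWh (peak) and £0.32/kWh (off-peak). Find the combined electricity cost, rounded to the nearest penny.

£11.64

Peak energy = 0.45 kW × 1 h × 13 = 5.85 kWh
Off-peak energy = 0.45 kW × 5 h × 13 = 29.25 kWh
Cost = 5.85 × £0.39 + 29.25 × £0.32 = £2.2815 + £9.36 = £11.64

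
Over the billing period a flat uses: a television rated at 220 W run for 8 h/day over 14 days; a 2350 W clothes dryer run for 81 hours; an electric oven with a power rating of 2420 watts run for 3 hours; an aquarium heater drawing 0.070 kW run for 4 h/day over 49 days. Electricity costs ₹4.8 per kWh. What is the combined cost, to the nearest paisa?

₹1132.66

television: Runtime = 8 h/day × 14 days = 112 h
television: 0.22 kW × 112 h = 24.64 kWh
clothes dryer: 2.35 kW × 81 h = 190.35 kWh
electric oven: 2.42 kW × 3 h = 7.26 kWh
aquarium heater: Runtime = 4 h/day × 49 days = 196 h
aquarium heater: 0.07 kW × 196 h = 13.72 kWh
Total energy = 235.97 kWh
Cost = 235.97 × ₹4.8 = ₹1132.66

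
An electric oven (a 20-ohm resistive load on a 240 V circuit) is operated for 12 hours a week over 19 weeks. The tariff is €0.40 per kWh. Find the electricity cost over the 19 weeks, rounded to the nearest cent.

Power = V²/R = 240²/20 = 2880 W = 2.88 kW
Runtime = 12 h/week × 19 weeks = 228 h
Energy = 2.88 kW × 228 h = 656.64 kWh
Cost = 656.64 kWh × €0.40/kWh = €262.66

€262.66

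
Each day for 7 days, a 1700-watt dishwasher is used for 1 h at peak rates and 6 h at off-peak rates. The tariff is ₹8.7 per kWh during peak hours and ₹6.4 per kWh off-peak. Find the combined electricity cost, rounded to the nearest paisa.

₹560.49

Peak energy = 1.7 kW × 1 h × 7 = 11.9 kWh
Off-peak energy = 1.7 kW × 6 h × 7 = 71.4 kWh
Cost = 11.9 × ₹8.7 + 71.4 × ₹6.4 = ₹103.53 + ₹456.96 = ₹560.49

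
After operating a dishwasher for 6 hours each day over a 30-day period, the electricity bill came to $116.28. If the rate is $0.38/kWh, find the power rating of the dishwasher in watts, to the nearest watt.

1700 W

Energy = $116.28 ÷ $0.38/kWh = 306 kWh
Runtime = 6 h/day × 30 days = 180 h
Power = 306 kWh ÷ 180 h = 1.7 kW = 1700 W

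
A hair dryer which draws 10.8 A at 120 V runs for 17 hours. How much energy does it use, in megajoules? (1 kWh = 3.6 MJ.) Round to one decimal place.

Power = 10.8 A × 120 V = 1296 W = 1.296 kW
Energy = 1.296 kW × 17 h = 22.032 kWh
= 22.032 × 3.6 MJ = 79.3 MJ

79.3 MJ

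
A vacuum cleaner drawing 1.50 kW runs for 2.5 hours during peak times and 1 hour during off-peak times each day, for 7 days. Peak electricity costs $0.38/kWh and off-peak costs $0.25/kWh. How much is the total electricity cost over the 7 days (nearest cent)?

$12.60

Peak energy = 1.5 kW × 2.5 h × 7 = 26.25 kWh
Off-peak energy = 1.5 kW × 1 h × 7 = 10.5 kWh
Cost = 26.25 × $0.38 + 10.5 × $0.25 = $9.975 + $2.625 = $12.60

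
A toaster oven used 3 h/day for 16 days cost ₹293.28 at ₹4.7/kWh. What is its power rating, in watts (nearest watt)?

1300 W

Energy = ₹293.28 ÷ ₹4.7/kWh = 62.4 kWh
Runtime = 3 h/day × 16 days = 48 h
Power = 62.4 kWh ÷ 48 h = 1.3 kW = 1300 W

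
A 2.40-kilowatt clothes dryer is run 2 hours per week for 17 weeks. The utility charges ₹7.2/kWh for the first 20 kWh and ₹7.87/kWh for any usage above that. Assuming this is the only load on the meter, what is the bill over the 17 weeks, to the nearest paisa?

Runtime = 2 h/week × 17 weeks = 34 h
Energy = 2.4 kW × 34 h = 81.6 kWh
Tier 1 (0–20 kWh): 20 × ₹7.2 = ₹144
Above 20 kWh: 61.6 × ₹7.87 = ₹484.792
Bill = ₹628.79

₹628.79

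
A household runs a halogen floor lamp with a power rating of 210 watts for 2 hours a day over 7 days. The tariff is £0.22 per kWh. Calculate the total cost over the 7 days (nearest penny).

£0.65

Runtime = 2 h/day × 7 days = 14 h
Energy = 0.21 kW × 14 h = 2.94 kWh
Cost = 2.94 kWh × £0.22/kWh = £0.65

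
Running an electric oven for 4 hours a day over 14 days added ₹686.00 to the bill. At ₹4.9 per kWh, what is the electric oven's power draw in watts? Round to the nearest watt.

Energy = ₹686.00 ÷ ₹4.9/kWh = 140 kWh
Runtime = 4 h/day × 14 days = 56 h
Power = 140 kWh ÷ 56 h = 2.5 kW = 2500 W

2500 W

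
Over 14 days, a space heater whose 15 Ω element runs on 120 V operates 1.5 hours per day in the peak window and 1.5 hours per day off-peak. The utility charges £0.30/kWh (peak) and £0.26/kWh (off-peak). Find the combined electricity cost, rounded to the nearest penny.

£11.29

Power = V²/R = 120²/15 = 960 W = 0.96 kW
Peak energy = 0.96 kW × 1.5 h × 14 = 20.16 kWh
Off-peak energy = 0.96 kW × 1.5 h × 14 = 20.16 kWh
Cost = 20.16 × £0.30 + 20.16 × £0.26 = £6.048 + £5.2416 = £11.29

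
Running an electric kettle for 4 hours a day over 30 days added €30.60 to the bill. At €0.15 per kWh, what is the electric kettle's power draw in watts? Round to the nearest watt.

Energy = €30.60 ÷ €0.15/kWh = 204 kWh
Runtime = 4 h/day × 30 days = 120 h
Power = 204 kWh ÷ 120 h = 1.7 kW = 1700 W

1700 W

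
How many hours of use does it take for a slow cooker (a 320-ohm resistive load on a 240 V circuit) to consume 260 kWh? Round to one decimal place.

1444.4 h

Power = V²/R = 240²/320 = 180 W = 0.18 kW
Hours = 260 kWh ÷ 0.18 kW = 1444.4 h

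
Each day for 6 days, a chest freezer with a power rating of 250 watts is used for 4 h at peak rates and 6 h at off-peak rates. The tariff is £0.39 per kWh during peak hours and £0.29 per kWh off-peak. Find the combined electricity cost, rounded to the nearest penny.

£4.95

Peak energy = 0.25 kW × 4 h × 6 = 6 kWh
Off-peak energy = 0.25 kW × 6 h × 6 = 9 kWh
Cost = 6 × £0.39 + 9 × £0.29 = £2.34 + £2.61 = £4.95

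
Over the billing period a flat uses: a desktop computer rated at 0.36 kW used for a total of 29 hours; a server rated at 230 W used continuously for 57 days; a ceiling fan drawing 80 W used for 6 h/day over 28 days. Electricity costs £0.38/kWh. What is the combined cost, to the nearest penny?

£128.64

desktop computer: 0.36 kW × 29 h = 10.44 kWh
server: Runtime = 24 h × 57 = 1368 h
server: 0.23 kW × 1368 h = 314.64 kWh
ceiling fan: Runtime = 6 h/day × 28 days = 168 h
ceiling fan: 0.08 kW × 168 h = 13.44 kWh
Total energy = 338.52 kWh
Cost = 338.52 × £0.38 = £128.64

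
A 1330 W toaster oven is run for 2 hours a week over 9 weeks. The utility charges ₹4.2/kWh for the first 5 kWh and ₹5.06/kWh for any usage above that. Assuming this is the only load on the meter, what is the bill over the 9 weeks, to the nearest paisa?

Runtime = 2 h/week × 9 weeks = 18 h
Energy = 1.33 kW × 18 h = 23.94 kWh
Tier 1 (0–5 kWh): 5 × ₹4.2 = ₹21
Above 5 kWh: 18.94 × ₹5.06 = ₹95.8364
Bill = ₹116.84

₹116.84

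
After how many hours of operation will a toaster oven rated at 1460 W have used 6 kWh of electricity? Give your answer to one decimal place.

4.1 h

Hours = 6 kWh ÷ 1.46 kW = 4.1 h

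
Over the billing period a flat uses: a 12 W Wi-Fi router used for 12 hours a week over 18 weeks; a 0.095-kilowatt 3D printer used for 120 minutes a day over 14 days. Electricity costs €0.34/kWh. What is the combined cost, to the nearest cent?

€1.79

Wi-Fi router: Runtime = 12 h/week × 18 weeks = 216 h
Wi-Fi router: 0.012 kW × 216 h = 2.592 kWh
3D printer: Runtime = 120 min × 14 = 1680 min = 28 h
3D printer: 0.095 kW × 28 h = 2.66 kWh
Total energy = 5.252 kWh
Cost = 5.252 × €0.34 = €1.79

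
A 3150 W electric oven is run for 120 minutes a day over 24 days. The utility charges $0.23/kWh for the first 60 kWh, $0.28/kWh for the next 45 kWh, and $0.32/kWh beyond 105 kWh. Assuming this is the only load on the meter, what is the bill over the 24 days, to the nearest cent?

Runtime = 120 min × 24 = 2880 min = 48 h
Energy = 3.15 kW × 48 h = 151.2 kWh
Tier 1 (0–60 kWh): 60 × $0.23 = $13.8
Tier 2 (60–105 kWh): 45 × $0.28 = $12.6
Above 105 kWh: 46.2 × $0.32 = $14.784
Bill = $41.18

$41.18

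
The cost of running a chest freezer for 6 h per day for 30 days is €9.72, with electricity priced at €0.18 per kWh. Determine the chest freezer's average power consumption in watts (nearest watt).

300 W

Energy = €9.72 ÷ €0.18/kWh = 54 kWh
Runtime = 6 h/day × 30 days = 180 h
Power = 54 kWh ÷ 180 h = 0.3 kW = 300 W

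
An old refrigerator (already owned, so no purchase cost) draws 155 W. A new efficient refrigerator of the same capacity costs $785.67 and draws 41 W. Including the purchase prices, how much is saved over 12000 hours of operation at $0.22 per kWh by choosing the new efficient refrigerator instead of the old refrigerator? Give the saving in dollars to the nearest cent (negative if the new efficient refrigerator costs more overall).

-$484.71

old refrigerator: $0.00 + (155/1000) kW × 12000 h × $0.22 = $0.00 + $409.2 = $409.2
new efficient refrigerator: $785.67 + (41/1000) kW × 12000 h × $0.22 = $785.67 + $108.24 = $893.91
Saving = $409.2 − $893.91 = −$484.71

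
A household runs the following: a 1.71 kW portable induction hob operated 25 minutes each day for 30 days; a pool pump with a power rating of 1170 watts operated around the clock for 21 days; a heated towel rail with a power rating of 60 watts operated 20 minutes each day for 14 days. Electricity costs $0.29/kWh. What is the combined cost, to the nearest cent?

$177.29

portable induction hob: Runtime = 25 min × 30 = 750 min = 12.5 h
portable induction hob: 1.71 kW × 12.5 h = 21.375 kWh
pool pump: Runtime = 24 h × 21 = 504 h
pool pump: 1.17 kW × 504 h = 589.68 kWh
heated towel rail: Runtime = 20 min × 14 = 280 min = 4.666666… h
heated towel rail: 0.06 kW × 4.666666… h = 0.28 kWh
Total energy = 611.335 kWh
Cost = 611.335 × $0.29 = $177.29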